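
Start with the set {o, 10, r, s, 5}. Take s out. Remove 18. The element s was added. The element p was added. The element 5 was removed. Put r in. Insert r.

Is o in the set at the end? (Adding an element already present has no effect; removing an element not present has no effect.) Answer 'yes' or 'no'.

Tracking the set through each operation:
Start: {10, 5, o, r, s}
Event 1 (remove s): removed. Set: {10, 5, o, r}
Event 2 (remove 18): not present, no change. Set: {10, 5, o, r}
Event 3 (add s): added. Set: {10, 5, o, r, s}
Event 4 (add p): added. Set: {10, 5, o, p, r, s}
Event 5 (remove 5): removed. Set: {10, o, p, r, s}
Event 6 (add r): already present, no change. Set: {10, o, p, r, s}
Event 7 (add r): already present, no change. Set: {10, o, p, r, s}

Final set: {10, o, p, r, s} (size 5)
o is in the final set.

Answer: yes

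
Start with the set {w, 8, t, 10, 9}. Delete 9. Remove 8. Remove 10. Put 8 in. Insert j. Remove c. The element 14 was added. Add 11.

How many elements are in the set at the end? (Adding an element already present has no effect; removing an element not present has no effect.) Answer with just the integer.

Tracking the set through each operation:
Start: {10, 8, 9, t, w}
Event 1 (remove 9): removed. Set: {10, 8, t, w}
Event 2 (remove 8): removed. Set: {10, t, w}
Event 3 (remove 10): removed. Set: {t, w}
Event 4 (add 8): added. Set: {8, t, w}
Event 5 (add j): added. Set: {8, j, t, w}
Event 6 (remove c): not present, no change. Set: {8, j, t, w}
Event 7 (add 14): added. Set: {14, 8, j, t, w}
Event 8 (add 11): added. Set: {11, 14, 8, j, t, w}

Final set: {11, 14, 8, j, t, w} (size 6)

Answer: 6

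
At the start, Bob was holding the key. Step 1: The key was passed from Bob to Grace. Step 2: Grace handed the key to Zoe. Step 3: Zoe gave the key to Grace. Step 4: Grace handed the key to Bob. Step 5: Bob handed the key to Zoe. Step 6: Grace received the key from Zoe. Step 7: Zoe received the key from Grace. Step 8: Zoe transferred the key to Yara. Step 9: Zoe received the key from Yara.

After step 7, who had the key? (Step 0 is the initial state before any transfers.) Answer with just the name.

Tracking the key holder through step 7:
After step 0 (start): Bob
After step 1: Grace
After step 2: Zoe
After step 3: Grace
After step 4: Bob
After step 5: Zoe
After step 6: Grace
After step 7: Zoe

At step 7, the holder is Zoe.

Answer: Zoe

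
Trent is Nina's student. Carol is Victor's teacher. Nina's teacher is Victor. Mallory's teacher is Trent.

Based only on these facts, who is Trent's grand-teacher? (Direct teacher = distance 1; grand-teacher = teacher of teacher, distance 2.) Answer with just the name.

Answer: Victor

Derivation:
Reconstructing the teacher chain from the given facts:
  Carol -> Victor -> Nina -> Trent -> Mallory
(each arrow means 'teacher of the next')
Positions in the chain (0 = top):
  position of Carol: 0
  position of Victor: 1
  position of Nina: 2
  position of Trent: 3
  position of Mallory: 4

Trent is at position 3; the grand-teacher is 2 steps up the chain, i.e. position 1: Victor.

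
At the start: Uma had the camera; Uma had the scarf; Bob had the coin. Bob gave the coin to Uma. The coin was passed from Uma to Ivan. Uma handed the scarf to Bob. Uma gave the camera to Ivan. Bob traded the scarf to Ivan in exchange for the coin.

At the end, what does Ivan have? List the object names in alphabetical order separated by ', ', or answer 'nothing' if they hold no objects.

Answer: camera, scarf

Derivation:
Tracking all object holders:
Start: camera:Uma, scarf:Uma, coin:Bob
Event 1 (give coin: Bob -> Uma). State: camera:Uma, scarf:Uma, coin:Uma
Event 2 (give coin: Uma -> Ivan). State: camera:Uma, scarf:Uma, coin:Ivan
Event 3 (give scarf: Uma -> Bob). State: camera:Uma, scarf:Bob, coin:Ivan
Event 4 (give camera: Uma -> Ivan). State: camera:Ivan, scarf:Bob, coin:Ivan
Event 5 (swap scarf<->coin: now scarf:Ivan, coin:Bob). State: camera:Ivan, scarf:Ivan, coin:Bob

Final state: camera:Ivan, scarf:Ivan, coin:Bob
Ivan holds: camera, scarf.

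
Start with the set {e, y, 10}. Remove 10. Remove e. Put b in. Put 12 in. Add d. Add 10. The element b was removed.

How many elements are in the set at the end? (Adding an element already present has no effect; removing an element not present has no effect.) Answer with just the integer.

Answer: 4

Derivation:
Tracking the set through each operation:
Start: {10, e, y}
Event 1 (remove 10): removed. Set: {e, y}
Event 2 (remove e): removed. Set: {y}
Event 3 (add b): added. Set: {b, y}
Event 4 (add 12): added. Set: {12, b, y}
Event 5 (add d): added. Set: {12, b, d, y}
Event 6 (add 10): added. Set: {10, 12, b, d, y}
Event 7 (remove b): removed. Set: {10, 12, d, y}

Final set: {10, 12, d, y} (size 4)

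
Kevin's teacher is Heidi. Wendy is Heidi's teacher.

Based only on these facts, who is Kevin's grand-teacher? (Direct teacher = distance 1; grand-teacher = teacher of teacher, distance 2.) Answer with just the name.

Answer: Wendy

Derivation:
Reconstructing the teacher chain from the given facts:
  Wendy -> Heidi -> Kevin
(each arrow means 'teacher of the next')
Positions in the chain (0 = top):
  position of Wendy: 0
  position of Heidi: 1
  position of Kevin: 2

Kevin is at position 2; the grand-teacher is 2 steps up the chain, i.e. position 0: Wendy.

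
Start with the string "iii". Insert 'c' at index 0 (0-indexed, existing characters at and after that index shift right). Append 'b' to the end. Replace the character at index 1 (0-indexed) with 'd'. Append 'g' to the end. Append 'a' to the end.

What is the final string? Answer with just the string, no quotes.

Applying each edit step by step:
Start: "iii"
Op 1 (insert 'c' at idx 0): "iii" -> "ciii"
Op 2 (append 'b'): "ciii" -> "ciiib"
Op 3 (replace idx 1: 'i' -> 'd'): "ciiib" -> "cdiib"
Op 4 (append 'g'): "cdiib" -> "cdiibg"
Op 5 (append 'a'): "cdiibg" -> "cdiibga"

Answer: cdiibga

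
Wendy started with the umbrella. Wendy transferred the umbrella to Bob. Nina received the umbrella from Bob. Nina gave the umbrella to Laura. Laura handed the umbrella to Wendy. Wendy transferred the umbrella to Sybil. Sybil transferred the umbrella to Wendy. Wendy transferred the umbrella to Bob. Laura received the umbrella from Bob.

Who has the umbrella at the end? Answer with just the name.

Answer: Laura

Derivation:
Tracking the umbrella through each event:
Start: Wendy has the umbrella.
After event 1: Bob has the umbrella.
After event 2: Nina has the umbrella.
After event 3: Laura has the umbrella.
After event 4: Wendy has the umbrella.
After event 5: Sybil has the umbrella.
After event 6: Wendy has the umbrella.
After event 7: Bob has the umbrella.
After event 8: Laura has the umbrella.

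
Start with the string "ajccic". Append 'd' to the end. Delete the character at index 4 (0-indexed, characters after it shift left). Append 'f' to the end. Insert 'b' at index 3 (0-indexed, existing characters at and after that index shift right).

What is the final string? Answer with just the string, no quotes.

Applying each edit step by step:
Start: "ajccic"
Op 1 (append 'd'): "ajccic" -> "ajccicd"
Op 2 (delete idx 4 = 'i'): "ajccicd" -> "ajcccd"
Op 3 (append 'f'): "ajcccd" -> "ajcccdf"
Op 4 (insert 'b' at idx 3): "ajcccdf" -> "ajcbccdf"

Answer: ajcbccdf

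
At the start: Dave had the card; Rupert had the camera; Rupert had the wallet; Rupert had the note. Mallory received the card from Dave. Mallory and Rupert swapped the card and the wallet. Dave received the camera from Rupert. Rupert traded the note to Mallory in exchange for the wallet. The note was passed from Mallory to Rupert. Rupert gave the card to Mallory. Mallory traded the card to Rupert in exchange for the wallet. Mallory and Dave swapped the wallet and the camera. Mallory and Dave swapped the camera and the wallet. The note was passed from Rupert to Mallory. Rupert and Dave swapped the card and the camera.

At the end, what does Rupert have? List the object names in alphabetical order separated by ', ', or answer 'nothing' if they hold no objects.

Answer: camera

Derivation:
Tracking all object holders:
Start: card:Dave, camera:Rupert, wallet:Rupert, note:Rupert
Event 1 (give card: Dave -> Mallory). State: card:Mallory, camera:Rupert, wallet:Rupert, note:Rupert
Event 2 (swap card<->wallet: now card:Rupert, wallet:Mallory). State: card:Rupert, camera:Rupert, wallet:Mallory, note:Rupert
Event 3 (give camera: Rupert -> Dave). State: card:Rupert, camera:Dave, wallet:Mallory, note:Rupert
Event 4 (swap note<->wallet: now note:Mallory, wallet:Rupert). State: card:Rupert, camera:Dave, wallet:Rupert, note:Mallory
Event 5 (give note: Mallory -> Rupert). State: card:Rupert, camera:Dave, wallet:Rupert, note:Rupert
Event 6 (give card: Rupert -> Mallory). State: card:Mallory, camera:Dave, wallet:Rupert, note:Rupert
Event 7 (swap card<->wallet: now card:Rupert, wallet:Mallory). State: card:Rupert, camera:Dave, wallet:Mallory, note:Rupert
Event 8 (swap wallet<->camera: now wallet:Dave, camera:Mallory). State: card:Rupert, camera:Mallory, wallet:Dave, note:Rupert
Event 9 (swap camera<->wallet: now camera:Dave, wallet:Mallory). State: card:Rupert, camera:Dave, wallet:Mallory, note:Rupert
Event 10 (give note: Rupert -> Mallory). State: card:Rupert, camera:Dave, wallet:Mallory, note:Mallory
Event 11 (swap card<->camera: now card:Dave, camera:Rupert). State: card:Dave, camera:Rupert, wallet:Mallory, note:Mallory

Final state: card:Dave, camera:Rupert, wallet:Mallory, note:Mallory
Rupert holds: camera.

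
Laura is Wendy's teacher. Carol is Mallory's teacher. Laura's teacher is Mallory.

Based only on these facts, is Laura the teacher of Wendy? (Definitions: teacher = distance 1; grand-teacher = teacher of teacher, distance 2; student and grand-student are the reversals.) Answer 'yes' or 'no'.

Answer: yes

Derivation:
Reconstructing the teacher chain from the given facts:
  Carol -> Mallory -> Laura -> Wendy
(each arrow means 'teacher of the next')
Positions in the chain (0 = top):
  position of Carol: 0
  position of Mallory: 1
  position of Laura: 2
  position of Wendy: 3

Laura is at position 2, Wendy is at position 3; signed distance (j - i) = 1.
'teacher' requires j - i = 1. Actual distance is 1, so the relation HOLDS.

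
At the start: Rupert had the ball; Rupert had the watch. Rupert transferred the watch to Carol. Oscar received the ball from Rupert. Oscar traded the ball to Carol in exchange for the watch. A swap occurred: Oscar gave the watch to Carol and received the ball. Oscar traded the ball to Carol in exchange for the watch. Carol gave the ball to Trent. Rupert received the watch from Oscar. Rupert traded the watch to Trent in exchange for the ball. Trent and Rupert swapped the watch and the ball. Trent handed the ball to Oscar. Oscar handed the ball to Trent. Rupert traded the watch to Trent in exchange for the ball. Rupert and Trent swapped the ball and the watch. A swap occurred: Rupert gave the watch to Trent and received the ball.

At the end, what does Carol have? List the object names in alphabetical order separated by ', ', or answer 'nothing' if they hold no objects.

Tracking all object holders:
Start: ball:Rupert, watch:Rupert
Event 1 (give watch: Rupert -> Carol). State: ball:Rupert, watch:Carol
Event 2 (give ball: Rupert -> Oscar). State: ball:Oscar, watch:Carol
Event 3 (swap ball<->watch: now ball:Carol, watch:Oscar). State: ball:Carol, watch:Oscar
Event 4 (swap watch<->ball: now watch:Carol, ball:Oscar). State: ball:Oscar, watch:Carol
Event 5 (swap ball<->watch: now ball:Carol, watch:Oscar). State: ball:Carol, watch:Oscar
Event 6 (give ball: Carol -> Trent). State: ball:Trent, watch:Oscar
Event 7 (give watch: Oscar -> Rupert). State: ball:Trent, watch:Rupert
Event 8 (swap watch<->ball: now watch:Trent, ball:Rupert). State: ball:Rupert, watch:Trent
Event 9 (swap watch<->ball: now watch:Rupert, ball:Trent). State: ball:Trent, watch:Rupert
Event 10 (give ball: Trent -> Oscar). State: ball:Oscar, watch:Rupert
Event 11 (give ball: Oscar -> Trent). State: ball:Trent, watch:Rupert
Event 12 (swap watch<->ball: now watch:Trent, ball:Rupert). State: ball:Rupert, watch:Trent
Event 13 (swap ball<->watch: now ball:Trent, watch:Rupert). State: ball:Trent, watch:Rupert
Event 14 (swap watch<->ball: now watch:Trent, ball:Rupert). State: ball:Rupert, watch:Trent

Final state: ball:Rupert, watch:Trent
Carol holds: (nothing).

Answer: nothing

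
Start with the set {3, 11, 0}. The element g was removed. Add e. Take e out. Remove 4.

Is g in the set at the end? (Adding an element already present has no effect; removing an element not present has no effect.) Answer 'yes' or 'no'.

Tracking the set through each operation:
Start: {0, 11, 3}
Event 1 (remove g): not present, no change. Set: {0, 11, 3}
Event 2 (add e): added. Set: {0, 11, 3, e}
Event 3 (remove e): removed. Set: {0, 11, 3}
Event 4 (remove 4): not present, no change. Set: {0, 11, 3}

Final set: {0, 11, 3} (size 3)
g is NOT in the final set.

Answer: no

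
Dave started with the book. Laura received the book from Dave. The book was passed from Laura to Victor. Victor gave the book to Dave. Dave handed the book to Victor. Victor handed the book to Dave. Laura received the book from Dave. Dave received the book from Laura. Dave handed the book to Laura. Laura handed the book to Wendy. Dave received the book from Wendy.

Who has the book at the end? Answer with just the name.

Answer: Dave

Derivation:
Tracking the book through each event:
Start: Dave has the book.
After event 1: Laura has the book.
After event 2: Victor has the book.
After event 3: Dave has the book.
After event 4: Victor has the book.
After event 5: Dave has the book.
After event 6: Laura has the book.
After event 7: Dave has the book.
After event 8: Laura has the book.
After event 9: Wendy has the book.
After event 10: Dave has the book.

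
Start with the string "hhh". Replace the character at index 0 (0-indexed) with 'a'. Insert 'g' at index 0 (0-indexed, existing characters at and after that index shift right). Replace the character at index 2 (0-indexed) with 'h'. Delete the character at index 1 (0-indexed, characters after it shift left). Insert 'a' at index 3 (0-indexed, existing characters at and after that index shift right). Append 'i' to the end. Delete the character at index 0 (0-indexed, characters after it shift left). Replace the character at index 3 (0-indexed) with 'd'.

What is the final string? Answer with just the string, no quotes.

Answer: hhad

Derivation:
Applying each edit step by step:
Start: "hhh"
Op 1 (replace idx 0: 'h' -> 'a'): "hhh" -> "ahh"
Op 2 (insert 'g' at idx 0): "ahh" -> "gahh"
Op 3 (replace idx 2: 'h' -> 'h'): "gahh" -> "gahh"
Op 4 (delete idx 1 = 'a'): "gahh" -> "ghh"
Op 5 (insert 'a' at idx 3): "ghh" -> "ghha"
Op 6 (append 'i'): "ghha" -> "ghhai"
Op 7 (delete idx 0 = 'g'): "ghhai" -> "hhai"
Op 8 (replace idx 3: 'i' -> 'd'): "hhai" -> "hhad"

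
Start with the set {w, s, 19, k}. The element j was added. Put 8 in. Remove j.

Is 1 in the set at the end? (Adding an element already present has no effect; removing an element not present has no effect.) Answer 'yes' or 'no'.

Tracking the set through each operation:
Start: {19, k, s, w}
Event 1 (add j): added. Set: {19, j, k, s, w}
Event 2 (add 8): added. Set: {19, 8, j, k, s, w}
Event 3 (remove j): removed. Set: {19, 8, k, s, w}

Final set: {19, 8, k, s, w} (size 5)
1 is NOT in the final set.

Answer: no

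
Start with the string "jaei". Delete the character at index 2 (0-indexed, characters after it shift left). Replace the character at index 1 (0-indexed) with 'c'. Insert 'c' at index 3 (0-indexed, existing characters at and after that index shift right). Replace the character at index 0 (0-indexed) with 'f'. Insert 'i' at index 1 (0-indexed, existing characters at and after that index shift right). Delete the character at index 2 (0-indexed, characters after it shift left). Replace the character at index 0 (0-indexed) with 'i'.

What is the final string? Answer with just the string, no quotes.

Answer: iiic

Derivation:
Applying each edit step by step:
Start: "jaei"
Op 1 (delete idx 2 = 'e'): "jaei" -> "jai"
Op 2 (replace idx 1: 'a' -> 'c'): "jai" -> "jci"
Op 3 (insert 'c' at idx 3): "jci" -> "jcic"
Op 4 (replace idx 0: 'j' -> 'f'): "jcic" -> "fcic"
Op 5 (insert 'i' at idx 1): "fcic" -> "ficic"
Op 6 (delete idx 2 = 'c'): "ficic" -> "fiic"
Op 7 (replace idx 0: 'f' -> 'i'): "fiic" -> "iiic"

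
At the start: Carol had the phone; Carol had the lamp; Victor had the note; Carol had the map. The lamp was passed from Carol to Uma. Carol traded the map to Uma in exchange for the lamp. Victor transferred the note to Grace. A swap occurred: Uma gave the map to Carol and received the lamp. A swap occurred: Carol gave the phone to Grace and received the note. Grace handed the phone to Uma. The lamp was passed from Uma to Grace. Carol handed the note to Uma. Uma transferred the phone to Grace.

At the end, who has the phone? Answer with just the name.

Answer: Grace

Derivation:
Tracking all object holders:
Start: phone:Carol, lamp:Carol, note:Victor, map:Carol
Event 1 (give lamp: Carol -> Uma). State: phone:Carol, lamp:Uma, note:Victor, map:Carol
Event 2 (swap map<->lamp: now map:Uma, lamp:Carol). State: phone:Carol, lamp:Carol, note:Victor, map:Uma
Event 3 (give note: Victor -> Grace). State: phone:Carol, lamp:Carol, note:Grace, map:Uma
Event 4 (swap map<->lamp: now map:Carol, lamp:Uma). State: phone:Carol, lamp:Uma, note:Grace, map:Carol
Event 5 (swap phone<->note: now phone:Grace, note:Carol). State: phone:Grace, lamp:Uma, note:Carol, map:Carol
Event 6 (give phone: Grace -> Uma). State: phone:Uma, lamp:Uma, note:Carol, map:Carol
Event 7 (give lamp: Uma -> Grace). State: phone:Uma, lamp:Grace, note:Carol, map:Carol
Event 8 (give note: Carol -> Uma). State: phone:Uma, lamp:Grace, note:Uma, map:Carol
Event 9 (give phone: Uma -> Grace). State: phone:Grace, lamp:Grace, note:Uma, map:Carol

Final state: phone:Grace, lamp:Grace, note:Uma, map:Carol
The phone is held by Grace.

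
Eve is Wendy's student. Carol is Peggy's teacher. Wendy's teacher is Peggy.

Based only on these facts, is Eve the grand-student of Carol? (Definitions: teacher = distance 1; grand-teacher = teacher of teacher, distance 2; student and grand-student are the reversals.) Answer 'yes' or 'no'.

Reconstructing the teacher chain from the given facts:
  Carol -> Peggy -> Wendy -> Eve
(each arrow means 'teacher of the next')
Positions in the chain (0 = top):
  position of Carol: 0
  position of Peggy: 1
  position of Wendy: 2
  position of Eve: 3

Eve is at position 3, Carol is at position 0; signed distance (j - i) = -3.
'grand-student' requires j - i = -2. Actual distance is -3, so the relation does NOT hold.

Answer: no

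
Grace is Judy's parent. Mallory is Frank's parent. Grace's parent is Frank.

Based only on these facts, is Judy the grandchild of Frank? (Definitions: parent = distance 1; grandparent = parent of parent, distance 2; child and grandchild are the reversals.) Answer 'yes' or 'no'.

Answer: yes

Derivation:
Reconstructing the parent chain from the given facts:
  Mallory -> Frank -> Grace -> Judy
(each arrow means 'parent of the next')
Positions in the chain (0 = top):
  position of Mallory: 0
  position of Frank: 1
  position of Grace: 2
  position of Judy: 3

Judy is at position 3, Frank is at position 1; signed distance (j - i) = -2.
'grandchild' requires j - i = -2. Actual distance is -2, so the relation HOLDS.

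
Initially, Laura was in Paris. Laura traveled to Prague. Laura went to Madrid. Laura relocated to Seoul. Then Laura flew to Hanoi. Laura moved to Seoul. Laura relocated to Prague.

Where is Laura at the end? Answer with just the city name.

Tracking Laura's location:
Start: Laura is in Paris.
After move 1: Paris -> Prague. Laura is in Prague.
After move 2: Prague -> Madrid. Laura is in Madrid.
After move 3: Madrid -> Seoul. Laura is in Seoul.
After move 4: Seoul -> Hanoi. Laura is in Hanoi.
After move 5: Hanoi -> Seoul. Laura is in Seoul.
After move 6: Seoul -> Prague. Laura is in Prague.

Answer: Prague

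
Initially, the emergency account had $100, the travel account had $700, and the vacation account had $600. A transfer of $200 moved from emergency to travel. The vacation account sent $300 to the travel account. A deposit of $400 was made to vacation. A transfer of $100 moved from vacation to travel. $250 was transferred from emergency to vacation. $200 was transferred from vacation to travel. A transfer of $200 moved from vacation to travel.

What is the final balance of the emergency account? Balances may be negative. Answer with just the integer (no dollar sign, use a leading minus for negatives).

Answer: -350

Derivation:
Tracking account balances step by step:
Start: emergency=100, travel=700, vacation=600
Event 1 (transfer 200 emergency -> travel): emergency: 100 - 200 = -100, travel: 700 + 200 = 900. Balances: emergency=-100, travel=900, vacation=600
Event 2 (transfer 300 vacation -> travel): vacation: 600 - 300 = 300, travel: 900 + 300 = 1200. Balances: emergency=-100, travel=1200, vacation=300
Event 3 (deposit 400 to vacation): vacation: 300 + 400 = 700. Balances: emergency=-100, travel=1200, vacation=700
Event 4 (transfer 100 vacation -> travel): vacation: 700 - 100 = 600, travel: 1200 + 100 = 1300. Balances: emergency=-100, travel=1300, vacation=600
Event 5 (transfer 250 emergency -> vacation): emergency: -100 - 250 = -350, vacation: 600 + 250 = 850. Balances: emergency=-350, travel=1300, vacation=850
Event 6 (transfer 200 vacation -> travel): vacation: 850 - 200 = 650, travel: 1300 + 200 = 1500. Balances: emergency=-350, travel=1500, vacation=650
Event 7 (transfer 200 vacation -> travel): vacation: 650 - 200 = 450, travel: 1500 + 200 = 1700. Balances: emergency=-350, travel=1700, vacation=450

Final balance of emergency: -350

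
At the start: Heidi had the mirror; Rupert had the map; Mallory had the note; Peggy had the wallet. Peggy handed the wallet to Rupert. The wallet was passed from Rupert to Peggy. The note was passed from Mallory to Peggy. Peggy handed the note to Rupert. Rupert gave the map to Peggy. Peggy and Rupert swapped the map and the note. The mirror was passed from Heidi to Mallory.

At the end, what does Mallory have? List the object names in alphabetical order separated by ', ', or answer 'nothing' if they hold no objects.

Tracking all object holders:
Start: mirror:Heidi, map:Rupert, note:Mallory, wallet:Peggy
Event 1 (give wallet: Peggy -> Rupert). State: mirror:Heidi, map:Rupert, note:Mallory, wallet:Rupert
Event 2 (give wallet: Rupert -> Peggy). State: mirror:Heidi, map:Rupert, note:Mallory, wallet:Peggy
Event 3 (give note: Mallory -> Peggy). State: mirror:Heidi, map:Rupert, note:Peggy, wallet:Peggy
Event 4 (give note: Peggy -> Rupert). State: mirror:Heidi, map:Rupert, note:Rupert, wallet:Peggy
Event 5 (give map: Rupert -> Peggy). State: mirror:Heidi, map:Peggy, note:Rupert, wallet:Peggy
Event 6 (swap map<->note: now map:Rupert, note:Peggy). State: mirror:Heidi, map:Rupert, note:Peggy, wallet:Peggy
Event 7 (give mirror: Heidi -> Mallory). State: mirror:Mallory, map:Rupert, note:Peggy, wallet:Peggy

Final state: mirror:Mallory, map:Rupert, note:Peggy, wallet:Peggy
Mallory holds: mirror.

Answer: mirror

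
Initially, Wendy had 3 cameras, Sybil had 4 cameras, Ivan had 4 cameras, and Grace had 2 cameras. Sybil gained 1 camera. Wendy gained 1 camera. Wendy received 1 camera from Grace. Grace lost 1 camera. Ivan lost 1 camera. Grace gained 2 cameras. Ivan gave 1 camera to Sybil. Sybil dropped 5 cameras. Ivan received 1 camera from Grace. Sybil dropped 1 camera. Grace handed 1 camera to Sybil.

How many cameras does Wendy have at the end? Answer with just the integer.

Answer: 5

Derivation:
Tracking counts step by step:
Start: Wendy=3, Sybil=4, Ivan=4, Grace=2
Event 1 (Sybil +1): Sybil: 4 -> 5. State: Wendy=3, Sybil=5, Ivan=4, Grace=2
Event 2 (Wendy +1): Wendy: 3 -> 4. State: Wendy=4, Sybil=5, Ivan=4, Grace=2
Event 3 (Grace -> Wendy, 1): Grace: 2 -> 1, Wendy: 4 -> 5. State: Wendy=5, Sybil=5, Ivan=4, Grace=1
Event 4 (Grace -1): Grace: 1 -> 0. State: Wendy=5, Sybil=5, Ivan=4, Grace=0
Event 5 (Ivan -1): Ivan: 4 -> 3. State: Wendy=5, Sybil=5, Ivan=3, Grace=0
Event 6 (Grace +2): Grace: 0 -> 2. State: Wendy=5, Sybil=5, Ivan=3, Grace=2
Event 7 (Ivan -> Sybil, 1): Ivan: 3 -> 2, Sybil: 5 -> 6. State: Wendy=5, Sybil=6, Ivan=2, Grace=2
Event 8 (Sybil -5): Sybil: 6 -> 1. State: Wendy=5, Sybil=1, Ivan=2, Grace=2
Event 9 (Grace -> Ivan, 1): Grace: 2 -> 1, Ivan: 2 -> 3. State: Wendy=5, Sybil=1, Ivan=3, Grace=1
Event 10 (Sybil -1): Sybil: 1 -> 0. State: Wendy=5, Sybil=0, Ivan=3, Grace=1
Event 11 (Grace -> Sybil, 1): Grace: 1 -> 0, Sybil: 0 -> 1. State: Wendy=5, Sybil=1, Ivan=3, Grace=0

Wendy's final count: 5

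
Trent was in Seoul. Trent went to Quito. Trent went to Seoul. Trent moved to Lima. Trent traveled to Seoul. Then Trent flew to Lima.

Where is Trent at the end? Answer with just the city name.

Tracking Trent's location:
Start: Trent is in Seoul.
After move 1: Seoul -> Quito. Trent is in Quito.
After move 2: Quito -> Seoul. Trent is in Seoul.
After move 3: Seoul -> Lima. Trent is in Lima.
After move 4: Lima -> Seoul. Trent is in Seoul.
After move 5: Seoul -> Lima. Trent is in Lima.

Answer: Lima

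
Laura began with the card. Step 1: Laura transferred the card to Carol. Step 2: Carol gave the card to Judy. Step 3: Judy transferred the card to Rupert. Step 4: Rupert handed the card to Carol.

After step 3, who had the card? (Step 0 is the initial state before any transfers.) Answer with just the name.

Tracking the card holder through step 3:
After step 0 (start): Laura
After step 1: Carol
After step 2: Judy
After step 3: Rupert

At step 3, the holder is Rupert.

Answer: Rupert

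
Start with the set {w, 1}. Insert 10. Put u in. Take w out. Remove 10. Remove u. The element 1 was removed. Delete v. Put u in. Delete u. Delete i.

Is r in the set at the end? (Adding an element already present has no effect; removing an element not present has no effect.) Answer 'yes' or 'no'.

Answer: no

Derivation:
Tracking the set through each operation:
Start: {1, w}
Event 1 (add 10): added. Set: {1, 10, w}
Event 2 (add u): added. Set: {1, 10, u, w}
Event 3 (remove w): removed. Set: {1, 10, u}
Event 4 (remove 10): removed. Set: {1, u}
Event 5 (remove u): removed. Set: {1}
Event 6 (remove 1): removed. Set: {}
Event 7 (remove v): not present, no change. Set: {}
Event 8 (add u): added. Set: {u}
Event 9 (remove u): removed. Set: {}
Event 10 (remove i): not present, no change. Set: {}

Final set: {} (size 0)
r is NOT in the final set.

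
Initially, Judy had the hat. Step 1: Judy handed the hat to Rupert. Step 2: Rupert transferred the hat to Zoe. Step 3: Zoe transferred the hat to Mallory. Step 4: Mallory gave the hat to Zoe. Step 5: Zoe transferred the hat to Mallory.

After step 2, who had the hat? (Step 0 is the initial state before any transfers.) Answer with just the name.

Tracking the hat holder through step 2:
After step 0 (start): Judy
After step 1: Rupert
After step 2: Zoe

At step 2, the holder is Zoe.

Answer: Zoe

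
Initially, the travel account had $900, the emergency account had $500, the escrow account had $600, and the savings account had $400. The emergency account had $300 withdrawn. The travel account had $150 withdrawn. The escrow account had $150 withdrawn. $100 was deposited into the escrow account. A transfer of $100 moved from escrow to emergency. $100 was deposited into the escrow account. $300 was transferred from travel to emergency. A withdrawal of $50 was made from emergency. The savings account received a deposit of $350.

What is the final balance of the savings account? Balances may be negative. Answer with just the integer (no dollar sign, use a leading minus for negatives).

Answer: 750

Derivation:
Tracking account balances step by step:
Start: travel=900, emergency=500, escrow=600, savings=400
Event 1 (withdraw 300 from emergency): emergency: 500 - 300 = 200. Balances: travel=900, emergency=200, escrow=600, savings=400
Event 2 (withdraw 150 from travel): travel: 900 - 150 = 750. Balances: travel=750, emergency=200, escrow=600, savings=400
Event 3 (withdraw 150 from escrow): escrow: 600 - 150 = 450. Balances: travel=750, emergency=200, escrow=450, savings=400
Event 4 (deposit 100 to escrow): escrow: 450 + 100 = 550. Balances: travel=750, emergency=200, escrow=550, savings=400
Event 5 (transfer 100 escrow -> emergency): escrow: 550 - 100 = 450, emergency: 200 + 100 = 300. Balances: travel=750, emergency=300, escrow=450, savings=400
Event 6 (deposit 100 to escrow): escrow: 450 + 100 = 550. Balances: travel=750, emergency=300, escrow=550, savings=400
Event 7 (transfer 300 travel -> emergency): travel: 750 - 300 = 450, emergency: 300 + 300 = 600. Balances: travel=450, emergency=600, escrow=550, savings=400
Event 8 (withdraw 50 from emergency): emergency: 600 - 50 = 550. Balances: travel=450, emergency=550, escrow=550, savings=400
Event 9 (deposit 350 to savings): savings: 400 + 350 = 750. Balances: travel=450, emergency=550, escrow=550, savings=750

Final balance of savings: 750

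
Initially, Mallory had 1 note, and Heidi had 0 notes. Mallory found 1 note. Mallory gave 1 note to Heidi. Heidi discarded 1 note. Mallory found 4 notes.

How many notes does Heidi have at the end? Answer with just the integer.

Answer: 0

Derivation:
Tracking counts step by step:
Start: Mallory=1, Heidi=0
Event 1 (Mallory +1): Mallory: 1 -> 2. State: Mallory=2, Heidi=0
Event 2 (Mallory -> Heidi, 1): Mallory: 2 -> 1, Heidi: 0 -> 1. State: Mallory=1, Heidi=1
Event 3 (Heidi -1): Heidi: 1 -> 0. State: Mallory=1, Heidi=0
Event 4 (Mallory +4): Mallory: 1 -> 5. State: Mallory=5, Heidi=0

Heidi's final count: 0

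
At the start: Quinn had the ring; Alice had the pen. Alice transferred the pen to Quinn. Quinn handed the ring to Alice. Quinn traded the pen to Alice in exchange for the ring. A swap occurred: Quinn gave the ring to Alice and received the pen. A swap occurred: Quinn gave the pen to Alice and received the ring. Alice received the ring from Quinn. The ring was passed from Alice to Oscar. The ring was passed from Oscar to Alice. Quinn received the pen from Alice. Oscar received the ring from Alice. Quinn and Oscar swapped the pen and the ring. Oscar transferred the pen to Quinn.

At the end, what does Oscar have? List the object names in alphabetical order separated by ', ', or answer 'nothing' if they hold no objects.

Answer: nothing

Derivation:
Tracking all object holders:
Start: ring:Quinn, pen:Alice
Event 1 (give pen: Alice -> Quinn). State: ring:Quinn, pen:Quinn
Event 2 (give ring: Quinn -> Alice). State: ring:Alice, pen:Quinn
Event 3 (swap pen<->ring: now pen:Alice, ring:Quinn). State: ring:Quinn, pen:Alice
Event 4 (swap ring<->pen: now ring:Alice, pen:Quinn). State: ring:Alice, pen:Quinn
Event 5 (swap pen<->ring: now pen:Alice, ring:Quinn). State: ring:Quinn, pen:Alice
Event 6 (give ring: Quinn -> Alice). State: ring:Alice, pen:Alice
Event 7 (give ring: Alice -> Oscar). State: ring:Oscar, pen:Alice
Event 8 (give ring: Oscar -> Alice). State: ring:Alice, pen:Alice
Event 9 (give pen: Alice -> Quinn). State: ring:Alice, pen:Quinn
Event 10 (give ring: Alice -> Oscar). State: ring:Oscar, pen:Quinn
Event 11 (swap pen<->ring: now pen:Oscar, ring:Quinn). State: ring:Quinn, pen:Oscar
Event 12 (give pen: Oscar -> Quinn). State: ring:Quinn, pen:Quinn

Final state: ring:Quinn, pen:Quinn
Oscar holds: (nothing).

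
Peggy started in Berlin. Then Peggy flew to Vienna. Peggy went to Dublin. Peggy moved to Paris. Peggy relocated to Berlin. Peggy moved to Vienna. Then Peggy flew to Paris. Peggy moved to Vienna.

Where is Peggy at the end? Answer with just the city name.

Answer: Vienna

Derivation:
Tracking Peggy's location:
Start: Peggy is in Berlin.
After move 1: Berlin -> Vienna. Peggy is in Vienna.
After move 2: Vienna -> Dublin. Peggy is in Dublin.
After move 3: Dublin -> Paris. Peggy is in Paris.
After move 4: Paris -> Berlin. Peggy is in Berlin.
After move 5: Berlin -> Vienna. Peggy is in Vienna.
After move 6: Vienna -> Paris. Peggy is in Paris.
After move 7: Paris -> Vienna. Peggy is in Vienna.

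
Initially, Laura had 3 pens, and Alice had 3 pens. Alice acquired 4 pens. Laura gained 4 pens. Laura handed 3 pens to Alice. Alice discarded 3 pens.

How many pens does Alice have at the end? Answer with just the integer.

Answer: 7

Derivation:
Tracking counts step by step:
Start: Laura=3, Alice=3
Event 1 (Alice +4): Alice: 3 -> 7. State: Laura=3, Alice=7
Event 2 (Laura +4): Laura: 3 -> 7. State: Laura=7, Alice=7
Event 3 (Laura -> Alice, 3): Laura: 7 -> 4, Alice: 7 -> 10. State: Laura=4, Alice=10
Event 4 (Alice -3): Alice: 10 -> 7. State: Laura=4, Alice=7

Alice's final count: 7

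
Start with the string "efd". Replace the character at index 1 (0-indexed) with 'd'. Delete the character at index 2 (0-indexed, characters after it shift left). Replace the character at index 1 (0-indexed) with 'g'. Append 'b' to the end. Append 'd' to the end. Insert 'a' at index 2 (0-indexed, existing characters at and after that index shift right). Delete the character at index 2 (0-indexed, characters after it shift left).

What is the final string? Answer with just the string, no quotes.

Answer: egbd

Derivation:
Applying each edit step by step:
Start: "efd"
Op 1 (replace idx 1: 'f' -> 'd'): "efd" -> "edd"
Op 2 (delete idx 2 = 'd'): "edd" -> "ed"
Op 3 (replace idx 1: 'd' -> 'g'): "ed" -> "eg"
Op 4 (append 'b'): "eg" -> "egb"
Op 5 (append 'd'): "egb" -> "egbd"
Op 6 (insert 'a' at idx 2): "egbd" -> "egabd"
Op 7 (delete idx 2 = 'a'): "egabd" -> "egbd"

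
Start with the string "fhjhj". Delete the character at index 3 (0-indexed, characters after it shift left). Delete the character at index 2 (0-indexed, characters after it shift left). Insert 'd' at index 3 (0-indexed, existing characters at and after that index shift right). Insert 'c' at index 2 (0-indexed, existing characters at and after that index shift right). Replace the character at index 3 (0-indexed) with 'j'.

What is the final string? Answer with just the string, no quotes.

Answer: fhcjd

Derivation:
Applying each edit step by step:
Start: "fhjhj"
Op 1 (delete idx 3 = 'h'): "fhjhj" -> "fhjj"
Op 2 (delete idx 2 = 'j'): "fhjj" -> "fhj"
Op 3 (insert 'd' at idx 3): "fhj" -> "fhjd"
Op 4 (insert 'c' at idx 2): "fhjd" -> "fhcjd"
Op 5 (replace idx 3: 'j' -> 'j'): "fhcjd" -> "fhcjd"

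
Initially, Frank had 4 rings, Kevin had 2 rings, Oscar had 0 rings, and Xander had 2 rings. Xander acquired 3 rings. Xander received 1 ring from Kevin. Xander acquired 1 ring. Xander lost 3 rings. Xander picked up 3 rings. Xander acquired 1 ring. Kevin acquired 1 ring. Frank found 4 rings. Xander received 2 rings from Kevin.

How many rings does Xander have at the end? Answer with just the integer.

Tracking counts step by step:
Start: Frank=4, Kevin=2, Oscar=0, Xander=2
Event 1 (Xander +3): Xander: 2 -> 5. State: Frank=4, Kevin=2, Oscar=0, Xander=5
Event 2 (Kevin -> Xander, 1): Kevin: 2 -> 1, Xander: 5 -> 6. State: Frank=4, Kevin=1, Oscar=0, Xander=6
Event 3 (Xander +1): Xander: 6 -> 7. State: Frank=4, Kevin=1, Oscar=0, Xander=7
Event 4 (Xander -3): Xander: 7 -> 4. State: Frank=4, Kevin=1, Oscar=0, Xander=4
Event 5 (Xander +3): Xander: 4 -> 7. State: Frank=4, Kevin=1, Oscar=0, Xander=7
Event 6 (Xander +1): Xander: 7 -> 8. State: Frank=4, Kevin=1, Oscar=0, Xander=8
Event 7 (Kevin +1): Kevin: 1 -> 2. State: Frank=4, Kevin=2, Oscar=0, Xander=8
Event 8 (Frank +4): Frank: 4 -> 8. State: Frank=8, Kevin=2, Oscar=0, Xander=8
Event 9 (Kevin -> Xander, 2): Kevin: 2 -> 0, Xander: 8 -> 10. State: Frank=8, Kevin=0, Oscar=0, Xander=10

Xander's final count: 10

Answer: 10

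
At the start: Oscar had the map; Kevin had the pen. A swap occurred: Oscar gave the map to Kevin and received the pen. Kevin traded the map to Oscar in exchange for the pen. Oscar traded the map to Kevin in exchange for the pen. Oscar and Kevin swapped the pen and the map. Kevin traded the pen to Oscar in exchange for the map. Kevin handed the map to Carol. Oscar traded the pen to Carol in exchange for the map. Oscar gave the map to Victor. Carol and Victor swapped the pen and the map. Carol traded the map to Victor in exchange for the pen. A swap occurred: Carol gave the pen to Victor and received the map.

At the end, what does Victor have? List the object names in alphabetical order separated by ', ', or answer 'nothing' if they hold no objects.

Answer: pen

Derivation:
Tracking all object holders:
Start: map:Oscar, pen:Kevin
Event 1 (swap map<->pen: now map:Kevin, pen:Oscar). State: map:Kevin, pen:Oscar
Event 2 (swap map<->pen: now map:Oscar, pen:Kevin). State: map:Oscar, pen:Kevin
Event 3 (swap map<->pen: now map:Kevin, pen:Oscar). State: map:Kevin, pen:Oscar
Event 4 (swap pen<->map: now pen:Kevin, map:Oscar). State: map:Oscar, pen:Kevin
Event 5 (swap pen<->map: now pen:Oscar, map:Kevin). State: map:Kevin, pen:Oscar
Event 6 (give map: Kevin -> Carol). State: map:Carol, pen:Oscar
Event 7 (swap pen<->map: now pen:Carol, map:Oscar). State: map:Oscar, pen:Carol
Event 8 (give map: Oscar -> Victor). State: map:Victor, pen:Carol
Event 9 (swap pen<->map: now pen:Victor, map:Carol). State: map:Carol, pen:Victor
Event 10 (swap map<->pen: now map:Victor, pen:Carol). State: map:Victor, pen:Carol
Event 11 (swap pen<->map: now pen:Victor, map:Carol). State: map:Carol, pen:Victor

Final state: map:Carol, pen:Victor
Victor holds: pen.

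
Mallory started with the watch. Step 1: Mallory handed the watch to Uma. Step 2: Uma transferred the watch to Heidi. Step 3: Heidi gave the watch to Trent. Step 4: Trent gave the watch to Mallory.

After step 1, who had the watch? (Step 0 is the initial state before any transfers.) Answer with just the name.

Answer: Uma

Derivation:
Tracking the watch holder through step 1:
After step 0 (start): Mallory
After step 1: Uma

At step 1, the holder is Uma.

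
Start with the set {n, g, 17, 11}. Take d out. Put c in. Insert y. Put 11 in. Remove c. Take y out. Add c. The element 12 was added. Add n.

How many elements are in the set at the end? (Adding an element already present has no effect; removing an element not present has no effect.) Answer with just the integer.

Tracking the set through each operation:
Start: {11, 17, g, n}
Event 1 (remove d): not present, no change. Set: {11, 17, g, n}
Event 2 (add c): added. Set: {11, 17, c, g, n}
Event 3 (add y): added. Set: {11, 17, c, g, n, y}
Event 4 (add 11): already present, no change. Set: {11, 17, c, g, n, y}
Event 5 (remove c): removed. Set: {11, 17, g, n, y}
Event 6 (remove y): removed. Set: {11, 17, g, n}
Event 7 (add c): added. Set: {11, 17, c, g, n}
Event 8 (add 12): added. Set: {11, 12, 17, c, g, n}
Event 9 (add n): already present, no change. Set: {11, 12, 17, c, g, n}

Final set: {11, 12, 17, c, g, n} (size 6)

Answer: 6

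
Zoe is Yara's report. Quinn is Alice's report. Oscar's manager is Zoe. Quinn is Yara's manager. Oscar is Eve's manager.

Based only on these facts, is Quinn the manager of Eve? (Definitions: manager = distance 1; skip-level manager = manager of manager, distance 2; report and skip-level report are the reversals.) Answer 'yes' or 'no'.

Reconstructing the manager chain from the given facts:
  Alice -> Quinn -> Yara -> Zoe -> Oscar -> Eve
(each arrow means 'manager of the next')
Positions in the chain (0 = top):
  position of Alice: 0
  position of Quinn: 1
  position of Yara: 2
  position of Zoe: 3
  position of Oscar: 4
  position of Eve: 5

Quinn is at position 1, Eve is at position 5; signed distance (j - i) = 4.
'manager' requires j - i = 1. Actual distance is 4, so the relation does NOT hold.

Answer: no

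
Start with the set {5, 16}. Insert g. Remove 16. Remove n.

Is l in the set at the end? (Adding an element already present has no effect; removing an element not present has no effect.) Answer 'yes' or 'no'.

Tracking the set through each operation:
Start: {16, 5}
Event 1 (add g): added. Set: {16, 5, g}
Event 2 (remove 16): removed. Set: {5, g}
Event 3 (remove n): not present, no change. Set: {5, g}

Final set: {5, g} (size 2)
l is NOT in the final set.

Answer: no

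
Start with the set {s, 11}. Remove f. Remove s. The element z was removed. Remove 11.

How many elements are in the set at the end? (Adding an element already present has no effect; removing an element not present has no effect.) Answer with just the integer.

Tracking the set through each operation:
Start: {11, s}
Event 1 (remove f): not present, no change. Set: {11, s}
Event 2 (remove s): removed. Set: {11}
Event 3 (remove z): not present, no change. Set: {11}
Event 4 (remove 11): removed. Set: {}

Final set: {} (size 0)

Answer: 0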